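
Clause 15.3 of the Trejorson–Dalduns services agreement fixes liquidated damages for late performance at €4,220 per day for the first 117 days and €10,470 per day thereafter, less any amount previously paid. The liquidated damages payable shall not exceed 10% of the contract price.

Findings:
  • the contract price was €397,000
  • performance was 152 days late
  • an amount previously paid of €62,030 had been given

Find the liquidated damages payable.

First 117 days: 117 × €4,220 = €493,740
Remaining days: (152 − 117) × €10,470 = €366,450
Accrued per-day damages: €493,740 + €366,450 = €860,190
Less amount previously paid: €860,190 − €62,030 = €798,160
Cap: 10% of €397,000 = €39,700
Cap at €39,700: €798,160 exceeds the cap → €39,700

€39,700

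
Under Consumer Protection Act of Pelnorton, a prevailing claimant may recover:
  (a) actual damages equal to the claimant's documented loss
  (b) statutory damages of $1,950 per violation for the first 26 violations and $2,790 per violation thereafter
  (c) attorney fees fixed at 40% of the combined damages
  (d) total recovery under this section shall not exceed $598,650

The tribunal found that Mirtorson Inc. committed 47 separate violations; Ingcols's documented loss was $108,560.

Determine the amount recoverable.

Total recovery: $304,990

First 26 violations: 26 × $1,950 = $50,700
Remaining violations: (47 − 26) × $2,790 = $58,590
Statutory damages: $50,700 + $58,590 = $109,290
Combined damages: $108,560 + $109,290 = $217,850
Attorney fees: 40% of $217,850 = $87,140
Total before cap: $217,850 + $87,140 = $304,990
Cap at $598,650: $304,990 is within the cap, no reduction.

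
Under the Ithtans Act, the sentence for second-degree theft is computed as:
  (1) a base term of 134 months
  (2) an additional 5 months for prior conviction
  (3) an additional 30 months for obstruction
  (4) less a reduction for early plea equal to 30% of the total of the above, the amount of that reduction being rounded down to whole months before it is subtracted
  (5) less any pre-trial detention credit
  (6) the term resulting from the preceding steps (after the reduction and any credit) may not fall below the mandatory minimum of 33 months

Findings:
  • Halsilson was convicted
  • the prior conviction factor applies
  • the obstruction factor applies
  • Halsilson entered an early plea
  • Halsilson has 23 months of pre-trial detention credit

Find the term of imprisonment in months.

96 months

Prior conviction enhancement: +5 months
Obstruction enhancement: +30 months
Adjusted term: 134 months + 5 months + 30 months = 169 months
Early plea reduction: 30% of 169 months = 50 months (rounded down)
After reduction: 169 − 50 = 119 months
Less pre-trial detention credit: 119 months − 23 months = 96 months
Minimum 33 months: 96 months meets the minimum, no increase.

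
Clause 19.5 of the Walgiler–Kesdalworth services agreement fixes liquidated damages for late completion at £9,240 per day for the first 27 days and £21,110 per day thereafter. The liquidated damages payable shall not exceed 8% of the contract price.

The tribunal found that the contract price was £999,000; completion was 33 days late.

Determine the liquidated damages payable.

First 27 days: 27 × £9,240 = £249,480
Remaining days: (33 − 27) × £21,110 = £126,660
Accrued per-day damages: £249,480 + £126,660 = £376,140
Cap: 8% of £999,000 = £79,920
Cap at £79,920: £376,140 exceeds the cap → £79,920

£79,920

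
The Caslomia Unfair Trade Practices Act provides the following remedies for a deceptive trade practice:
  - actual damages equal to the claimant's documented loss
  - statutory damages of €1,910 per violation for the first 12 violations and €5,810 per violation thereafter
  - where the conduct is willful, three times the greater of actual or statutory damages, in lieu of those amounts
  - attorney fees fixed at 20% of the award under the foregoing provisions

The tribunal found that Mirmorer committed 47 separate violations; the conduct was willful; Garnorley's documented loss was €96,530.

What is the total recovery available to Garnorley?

First 12 violations: 12 × €1,910 = €22,920
Remaining violations: (47 − 12) × €5,810 = €203,350
Statutory damages: €22,920 + €203,350 = €226,270
Greater of actual damages (€96,530) or statutory damages (€226,270): €226,270
Trebled: 3 × €226,270 = €678,810
Attorney fees: 20% of €678,810 = €135,762
Total recovery: €678,810 + €135,762 = €814,572

€814,572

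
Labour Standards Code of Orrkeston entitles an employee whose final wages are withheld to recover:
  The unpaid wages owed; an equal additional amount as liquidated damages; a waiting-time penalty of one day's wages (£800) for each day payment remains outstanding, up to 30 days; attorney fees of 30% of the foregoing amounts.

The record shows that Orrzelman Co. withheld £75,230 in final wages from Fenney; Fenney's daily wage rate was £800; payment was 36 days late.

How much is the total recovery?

Liquidated damages (equal amount): £75,230
Penalty days: min(36, 30) = 30
Waiting-time penalty: 30 × £800 = £24,000
Subtotal: £75,230 + £75,230 + £24,000 = £174,460
Attorney fees: 30% of £174,460 = £52,338
Total award: £174,460 + £52,338 = £226,798

£226,798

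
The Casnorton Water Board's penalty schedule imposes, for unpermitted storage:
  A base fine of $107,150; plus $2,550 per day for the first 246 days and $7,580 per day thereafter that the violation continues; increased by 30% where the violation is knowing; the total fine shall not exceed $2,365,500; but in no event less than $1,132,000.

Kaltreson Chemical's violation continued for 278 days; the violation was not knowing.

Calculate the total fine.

First 246 days: 246 × $2,550 = $627,300
Remaining days: (278 − 246) × $7,580 = $242,560
Per-day component: $627,300 + $242,560 = $869,860
Base plus per-day: $107,150 + $869,860 = $977,010
The violation was not knowing: no 30% increase.
Cap at $2,365,500: $977,010 is within the cap, no reduction.
Minimum $1,132,000: $977,010 is below the minimum → $1,132,000

Civil penalty: $1,132,000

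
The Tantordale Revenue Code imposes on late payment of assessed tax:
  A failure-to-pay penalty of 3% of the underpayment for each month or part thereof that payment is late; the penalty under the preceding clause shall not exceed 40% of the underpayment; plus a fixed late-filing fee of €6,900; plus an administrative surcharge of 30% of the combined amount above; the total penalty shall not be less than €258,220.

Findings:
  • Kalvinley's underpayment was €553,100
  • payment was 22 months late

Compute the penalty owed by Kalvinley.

Accrued rate: 3% × 22 = 66%, capped at 40% → 40%
Failure-to-pay penalty: 40% of €553,100 = €221,240
Penalty before surcharge: €221,240 + €6,900 = €228,140
Administrative surcharge: 30% of €228,140 = €68,442
Total penalty: €228,140 + €68,442 = €296,582
Minimum €258,220: €296,582 meets the minimum, no increase.

Penalty: €296,582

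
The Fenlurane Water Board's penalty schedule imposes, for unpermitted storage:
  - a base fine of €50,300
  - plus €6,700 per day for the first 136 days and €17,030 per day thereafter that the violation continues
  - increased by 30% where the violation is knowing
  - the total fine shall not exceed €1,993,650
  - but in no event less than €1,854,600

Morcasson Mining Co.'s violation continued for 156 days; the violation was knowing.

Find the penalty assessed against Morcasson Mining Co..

First 136 days: 136 × €6,700 = €911,200
Remaining days: (156 − 136) × €17,030 = €340,600
Per-day component: €911,200 + €340,600 = €1,251,800
Base plus per-day: €50,300 + €1,251,800 = €1,302,100
Enhancement: 30% of €1,302,100 = €390,630
Enhanced fine: €1,302,100 + €390,630 = €1,692,730
Cap at €1,993,650: €1,692,730 is within the cap, no reduction.
Minimum €1,854,600: €1,692,730 is below the minimum → €1,854,600

€1,854,600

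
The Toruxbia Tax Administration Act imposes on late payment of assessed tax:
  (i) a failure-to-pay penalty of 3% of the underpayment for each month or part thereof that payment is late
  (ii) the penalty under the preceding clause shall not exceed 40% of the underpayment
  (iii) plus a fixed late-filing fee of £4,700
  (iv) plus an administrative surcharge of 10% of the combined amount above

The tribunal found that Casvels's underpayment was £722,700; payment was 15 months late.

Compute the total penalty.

Penalty: £323,158

Accrued rate: 3% × 15 = 45%, capped at 40% → 40%
Failure-to-pay penalty: 40% of £722,700 = £289,080
Penalty before surcharge: £289,080 + £4,700 = £293,780
Administrative surcharge: 10% of £293,780 = £29,378
Total penalty: £293,780 + £29,378 = £323,158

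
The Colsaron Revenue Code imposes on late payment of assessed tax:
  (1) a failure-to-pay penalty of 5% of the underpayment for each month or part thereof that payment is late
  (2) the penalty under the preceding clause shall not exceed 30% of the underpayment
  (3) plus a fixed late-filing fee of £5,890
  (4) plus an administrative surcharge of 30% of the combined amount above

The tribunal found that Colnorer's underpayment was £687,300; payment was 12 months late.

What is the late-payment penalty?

£275,704

Accrued rate: 5% × 12 = 60%, capped at 30% → 30%
Failure-to-pay penalty: 30% of £687,300 = £206,190
Penalty before surcharge: £206,190 + £5,890 = £212,080
Administrative surcharge: 30% of £212,080 = £63,624
Total penalty: £212,080 + £63,624 = £275,704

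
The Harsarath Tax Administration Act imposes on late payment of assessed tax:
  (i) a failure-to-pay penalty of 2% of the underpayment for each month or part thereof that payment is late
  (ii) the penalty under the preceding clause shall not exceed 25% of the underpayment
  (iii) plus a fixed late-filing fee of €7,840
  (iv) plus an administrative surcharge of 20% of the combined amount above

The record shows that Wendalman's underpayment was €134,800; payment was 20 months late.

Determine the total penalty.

Accrued rate: 2% × 20 = 40%, capped at 25% → 25%
Failure-to-pay penalty: 25% of €134,800 = €33,700
Penalty before surcharge: €33,700 + €7,840 = €41,540
Administrative surcharge: 20% of €41,540 = €8,308
Total penalty: €41,540 + €8,308 = €49,848

€49,848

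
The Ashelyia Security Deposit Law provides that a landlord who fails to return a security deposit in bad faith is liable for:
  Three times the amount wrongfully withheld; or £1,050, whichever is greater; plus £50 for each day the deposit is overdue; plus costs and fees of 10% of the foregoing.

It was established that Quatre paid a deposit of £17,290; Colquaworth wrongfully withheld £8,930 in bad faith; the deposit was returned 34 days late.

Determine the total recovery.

Trebled: 3 × £8,930 = £26,790
Minimum £1,050: £26,790 meets the minimum, no increase.
Late-return penalty: 34 × £50 = £1,700
Damages plus late penalty: £26,790 + £1,700 = £28,490
Costs and fees: 10% of £28,490 = £2,849
Total recovery: £28,490 + £2,849 = £31,339

£31,339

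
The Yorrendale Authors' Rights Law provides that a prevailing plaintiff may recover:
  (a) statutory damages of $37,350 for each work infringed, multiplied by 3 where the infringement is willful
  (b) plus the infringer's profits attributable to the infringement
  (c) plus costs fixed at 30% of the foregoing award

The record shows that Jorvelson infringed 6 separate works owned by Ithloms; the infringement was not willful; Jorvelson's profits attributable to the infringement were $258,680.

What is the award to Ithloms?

$627,614

Statutory damages: 6 × $37,350 = $224,100
Infringement not willful: no ×3 enhancement.
Combined award: $224,100 + $258,680 = $482,780
Costs: 30% of $482,780 = $144,834
Award plus costs: $482,780 + $144,834 = $627,614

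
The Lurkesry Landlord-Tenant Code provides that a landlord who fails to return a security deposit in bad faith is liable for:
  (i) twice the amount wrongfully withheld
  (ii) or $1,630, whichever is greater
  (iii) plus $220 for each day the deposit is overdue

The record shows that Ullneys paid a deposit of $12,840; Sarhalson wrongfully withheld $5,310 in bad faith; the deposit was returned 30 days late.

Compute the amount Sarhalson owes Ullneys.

Doubled: 2 × $5,310 = $10,620
Minimum $1,630: $10,620 meets the minimum, no increase.
Late-return penalty: 30 × $220 = $6,600
Damages plus late penalty: $10,620 + $6,600 = $17,220

$17,220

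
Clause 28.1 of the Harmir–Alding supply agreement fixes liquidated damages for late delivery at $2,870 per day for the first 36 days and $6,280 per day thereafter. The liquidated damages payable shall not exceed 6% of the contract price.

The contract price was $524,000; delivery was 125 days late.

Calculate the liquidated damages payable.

$31,440

First 36 days: 36 × $2,870 = $103,320
Remaining days: (125 − 36) × $6,280 = $558,920
Accrued per-day damages: $103,320 + $558,920 = $662,240
Cap: 6% of $524,000 = $31,440
Cap at $31,440: $662,240 exceeds the cap → $31,440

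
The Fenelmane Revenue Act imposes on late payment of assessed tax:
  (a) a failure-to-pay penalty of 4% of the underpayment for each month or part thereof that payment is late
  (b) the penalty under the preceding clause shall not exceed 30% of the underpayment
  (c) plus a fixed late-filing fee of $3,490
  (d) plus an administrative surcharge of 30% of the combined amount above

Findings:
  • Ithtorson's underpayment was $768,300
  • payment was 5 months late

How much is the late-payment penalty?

Accrued rate: 4% × 5 = 20%, capped at 30% → 20%
Failure-to-pay penalty: 20% of $768,300 = $153,660
Penalty before surcharge: $153,660 + $3,490 = $157,150
Administrative surcharge: 30% of $157,150 = $47,145
Total penalty: $157,150 + $47,145 = $204,295

$204,295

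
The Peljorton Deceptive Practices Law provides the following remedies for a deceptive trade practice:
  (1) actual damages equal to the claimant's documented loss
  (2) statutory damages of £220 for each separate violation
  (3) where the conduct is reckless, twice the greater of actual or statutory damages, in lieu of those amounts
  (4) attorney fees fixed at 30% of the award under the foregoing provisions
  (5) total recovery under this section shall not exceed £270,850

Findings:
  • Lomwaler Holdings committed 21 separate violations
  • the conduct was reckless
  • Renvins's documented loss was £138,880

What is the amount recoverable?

£270,850

Statutory damages: 21 × £220 = £4,620
Greater of actual damages (£138,880) or statutory damages (£4,620): £138,880
Doubled: 2 × £138,880 = £277,760
Attorney fees: 30% of £277,760 = £83,328
Total before cap: £277,760 + £83,328 = £361,088
Cap at £270,850: £361,088 exceeds the cap → £270,850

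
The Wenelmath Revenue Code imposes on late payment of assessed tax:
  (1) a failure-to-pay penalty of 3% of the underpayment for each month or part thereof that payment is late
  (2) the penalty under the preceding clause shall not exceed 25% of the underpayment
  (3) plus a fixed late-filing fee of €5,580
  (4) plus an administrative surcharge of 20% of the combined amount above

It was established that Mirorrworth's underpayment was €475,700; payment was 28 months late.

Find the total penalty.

€149,406

Accrued rate: 3% × 28 = 84%, capped at 25% → 25%
Failure-to-pay penalty: 25% of €475,700 = €118,925
Penalty before surcharge: €118,925 + €5,580 = €124,505
Administrative surcharge: 20% of €124,505 = €24,901
Total penalty: €124,505 + €24,901 = €149,406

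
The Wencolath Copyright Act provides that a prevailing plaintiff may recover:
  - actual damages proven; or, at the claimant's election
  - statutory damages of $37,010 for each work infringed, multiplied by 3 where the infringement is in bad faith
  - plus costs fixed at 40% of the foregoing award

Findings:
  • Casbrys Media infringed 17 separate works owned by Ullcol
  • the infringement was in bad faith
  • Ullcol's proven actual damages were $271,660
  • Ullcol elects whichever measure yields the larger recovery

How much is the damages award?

$2,642,514

Statutory damages: 17 × $37,010 = $629,170
Trebled: 3 × $629,170 = $1,887,510
Greater of actual damages ($271,660) or enhanced statutory damages ($1,887,510): $1,887,510
Costs: 40% of $1,887,510 = $755,004
Award plus costs: $1,887,510 + $755,004 = $2,642,514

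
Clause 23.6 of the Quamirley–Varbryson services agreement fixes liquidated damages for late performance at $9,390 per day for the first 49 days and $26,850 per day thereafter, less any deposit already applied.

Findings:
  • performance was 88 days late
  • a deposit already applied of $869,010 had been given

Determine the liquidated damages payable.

First 49 days: 49 × $9,390 = $460,110
Remaining days: (88 − 49) × $26,850 = $1,047,150
Accrued per-day damages: $460,110 + $1,047,150 = $1,507,260
Less deposit already applied: $1,507,260 − $869,010 = $638,250

Liquidated damages: $638,250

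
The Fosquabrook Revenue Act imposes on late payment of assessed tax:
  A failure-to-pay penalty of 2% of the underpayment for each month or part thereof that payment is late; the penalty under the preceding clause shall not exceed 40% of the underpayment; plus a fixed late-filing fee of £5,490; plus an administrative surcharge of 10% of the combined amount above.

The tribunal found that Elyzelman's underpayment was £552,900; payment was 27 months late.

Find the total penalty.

£249,315

Accrued rate: 2% × 27 = 54%, capped at 40% → 40%
Failure-to-pay penalty: 40% of £552,900 = £221,160
Penalty before surcharge: £221,160 + £5,490 = £226,650
Administrative surcharge: 10% of £226,650 = £22,665
Total penalty: £226,650 + £22,665 = £249,315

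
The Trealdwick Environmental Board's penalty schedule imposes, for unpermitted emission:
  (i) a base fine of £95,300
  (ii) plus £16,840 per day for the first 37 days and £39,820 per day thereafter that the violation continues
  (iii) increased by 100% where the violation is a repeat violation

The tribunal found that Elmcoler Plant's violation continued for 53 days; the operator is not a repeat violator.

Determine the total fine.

First 37 days: 37 × £16,840 = £623,080
Remaining days: (53 − 37) × £39,820 = £637,120
Per-day component: £623,080 + £637,120 = £1,260,200
Base plus per-day: £95,300 + £1,260,200 = £1,355,500
The operator is not a repeat violator: no 100% increase.

Civil penalty: £1,355,500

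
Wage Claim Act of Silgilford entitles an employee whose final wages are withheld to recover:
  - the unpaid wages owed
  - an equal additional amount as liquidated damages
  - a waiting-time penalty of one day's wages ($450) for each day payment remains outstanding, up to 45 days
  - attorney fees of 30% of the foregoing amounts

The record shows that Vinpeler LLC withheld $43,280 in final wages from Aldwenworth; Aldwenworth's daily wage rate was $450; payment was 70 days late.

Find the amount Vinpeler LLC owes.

Liquidated damages (equal amount): $43,280
Penalty days: min(70, 45) = 45
Waiting-time penalty: 45 × $450 = $20,250
Subtotal: $43,280 + $43,280 + $20,250 = $106,810
Attorney fees: 30% of $106,810 = $32,043
Total award: $106,810 + $32,043 = $138,853

$138,853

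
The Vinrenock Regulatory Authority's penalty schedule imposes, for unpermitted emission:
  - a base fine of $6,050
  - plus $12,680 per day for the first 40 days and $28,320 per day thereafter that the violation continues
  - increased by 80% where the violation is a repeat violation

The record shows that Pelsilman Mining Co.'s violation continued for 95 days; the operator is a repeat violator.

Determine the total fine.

$3,727,530

First 40 days: 40 × $12,680 = $507,200
Remaining days: (95 − 40) × $28,320 = $1,557,600
Per-day component: $507,200 + $1,557,600 = $2,064,800
Base plus per-day: $6,050 + $2,064,800 = $2,070,850
Enhancement: 80% of $2,070,850 = $1,656,680
Enhanced fine: $2,070,850 + $1,656,680 = $3,727,530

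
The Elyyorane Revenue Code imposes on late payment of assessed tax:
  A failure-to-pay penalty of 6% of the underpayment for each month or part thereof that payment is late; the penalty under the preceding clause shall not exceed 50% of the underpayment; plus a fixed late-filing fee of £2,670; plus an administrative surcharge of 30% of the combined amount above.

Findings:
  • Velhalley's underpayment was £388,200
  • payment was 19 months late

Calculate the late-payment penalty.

Accrued rate: 6% × 19 = 114%, capped at 50% → 50%
Failure-to-pay penalty: 50% of £388,200 = £194,100
Penalty before surcharge: £194,100 + £2,670 = £196,770
Administrative surcharge: 30% of £196,770 = £59,031
Total penalty: £196,770 + £59,031 = £255,801

£255,801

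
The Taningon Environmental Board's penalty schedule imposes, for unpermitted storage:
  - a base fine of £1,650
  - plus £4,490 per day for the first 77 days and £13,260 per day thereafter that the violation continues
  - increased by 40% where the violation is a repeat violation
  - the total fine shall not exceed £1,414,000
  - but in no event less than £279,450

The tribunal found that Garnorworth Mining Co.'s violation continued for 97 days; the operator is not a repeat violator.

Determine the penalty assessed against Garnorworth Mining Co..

£612,580

First 77 days: 77 × £4,490 = £345,730
Remaining days: (97 − 77) × £13,260 = £265,200
Per-day component: £345,730 + £265,200 = £610,930
Base plus per-day: £1,650 + £610,930 = £612,580
The operator is not a repeat violator: no 40% increase.
Cap at £1,414,000: £612,580 is within the cap, no reduction.
Minimum £279,450: £612,580 meets the minimum, no increase.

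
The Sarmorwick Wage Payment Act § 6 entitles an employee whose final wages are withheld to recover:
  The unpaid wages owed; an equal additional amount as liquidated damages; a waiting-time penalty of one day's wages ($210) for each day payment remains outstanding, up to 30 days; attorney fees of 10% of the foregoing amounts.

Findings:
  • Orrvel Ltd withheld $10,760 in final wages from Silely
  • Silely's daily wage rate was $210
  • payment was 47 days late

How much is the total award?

$30,602

Liquidated damages (equal amount): $10,760
Penalty days: min(47, 30) = 30
Waiting-time penalty: 30 × $210 = $6,300
Subtotal: $10,760 + $10,760 + $6,300 = $27,820
Attorney fees: 10% of $27,820 = $2,782
Total award: $27,820 + $2,782 = $30,602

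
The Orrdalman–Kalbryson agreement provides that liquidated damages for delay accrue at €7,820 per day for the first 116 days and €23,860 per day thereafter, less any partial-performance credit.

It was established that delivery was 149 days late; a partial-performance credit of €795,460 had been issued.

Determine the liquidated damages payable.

€899,040

First 116 days: 116 × €7,820 = €907,120
Remaining days: (149 − 116) × €23,860 = €787,380
Accrued per-day damages: €907,120 + €787,380 = €1,694,500
Less partial-performance credit: €1,694,500 − €795,460 = €899,040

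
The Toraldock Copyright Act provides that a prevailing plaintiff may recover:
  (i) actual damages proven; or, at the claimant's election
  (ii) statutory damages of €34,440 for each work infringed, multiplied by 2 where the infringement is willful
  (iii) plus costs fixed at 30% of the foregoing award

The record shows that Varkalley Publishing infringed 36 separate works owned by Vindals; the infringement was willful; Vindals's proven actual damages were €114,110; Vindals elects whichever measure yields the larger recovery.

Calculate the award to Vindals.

Statutory damages: 36 × €34,440 = €1,239,840
Doubled: 2 × €1,239,840 = €2,479,680
Greater of actual damages (€114,110) or enhanced statutory damages (€2,479,680): €2,479,680
Costs: 30% of €2,479,680 = €743,904
Award plus costs: €2,479,680 + €743,904 = €3,223,584

€3,223,584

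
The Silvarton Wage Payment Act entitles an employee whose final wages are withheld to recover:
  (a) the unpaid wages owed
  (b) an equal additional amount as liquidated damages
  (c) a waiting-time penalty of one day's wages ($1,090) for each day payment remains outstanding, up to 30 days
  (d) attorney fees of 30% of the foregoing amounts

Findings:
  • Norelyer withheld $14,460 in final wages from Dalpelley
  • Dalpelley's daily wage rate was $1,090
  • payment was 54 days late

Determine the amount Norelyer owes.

$80,106

Liquidated damages (equal amount): $14,460
Penalty days: min(54, 30) = 30
Waiting-time penalty: 30 × $1,090 = $32,700
Subtotal: $14,460 + $14,460 + $32,700 = $61,620
Attorney fees: 30% of $61,620 = $18,486
Total award: $61,620 + $18,486 = $80,106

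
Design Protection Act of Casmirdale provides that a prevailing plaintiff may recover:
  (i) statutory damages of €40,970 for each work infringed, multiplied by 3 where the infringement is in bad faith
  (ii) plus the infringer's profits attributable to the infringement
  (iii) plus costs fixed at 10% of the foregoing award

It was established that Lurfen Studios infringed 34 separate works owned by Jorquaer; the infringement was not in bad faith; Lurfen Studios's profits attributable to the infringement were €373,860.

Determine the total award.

Statutory damages: 34 × €40,970 = €1,392,980
Infringement not in bad faith: no ×3 enhancement.
Combined award: €1,392,980 + €373,860 = €1,766,840
Costs: 10% of €1,766,840 = €176,684
Award plus costs: €1,766,840 + €176,684 = €1,943,524

€1,943,524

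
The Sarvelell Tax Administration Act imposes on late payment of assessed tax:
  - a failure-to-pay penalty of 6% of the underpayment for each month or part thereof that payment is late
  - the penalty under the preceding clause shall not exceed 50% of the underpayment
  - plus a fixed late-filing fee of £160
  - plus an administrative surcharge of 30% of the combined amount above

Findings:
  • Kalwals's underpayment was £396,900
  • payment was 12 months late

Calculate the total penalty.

£258,193

Accrued rate: 6% × 12 = 72%, capped at 50% → 50%
Failure-to-pay penalty: 50% of £396,900 = £198,450
Penalty before surcharge: £198,450 + £160 = £198,610
Administrative surcharge: 30% of £198,610 = £59,583
Total penalty: £198,610 + £59,583 = £258,193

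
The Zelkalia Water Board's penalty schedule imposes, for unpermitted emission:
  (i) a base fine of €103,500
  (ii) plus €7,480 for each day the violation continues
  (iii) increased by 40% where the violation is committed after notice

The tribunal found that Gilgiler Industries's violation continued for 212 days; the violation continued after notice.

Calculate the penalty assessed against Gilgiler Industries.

Per-day component: 212 × €7,480 = €1,585,760
Base plus per-day: €103,500 + €1,585,760 = €1,689,260
Enhancement: 40% of €1,689,260 = €675,704
Enhanced fine: €1,689,260 + €675,704 = €2,364,964

€2,364,964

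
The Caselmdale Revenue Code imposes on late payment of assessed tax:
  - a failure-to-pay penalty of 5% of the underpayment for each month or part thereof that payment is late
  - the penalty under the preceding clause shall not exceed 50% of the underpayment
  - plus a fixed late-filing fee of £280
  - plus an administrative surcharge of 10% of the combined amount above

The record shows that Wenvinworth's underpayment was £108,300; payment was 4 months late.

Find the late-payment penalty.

£24,134

Accrued rate: 5% × 4 = 20%, capped at 50% → 20%
Failure-to-pay penalty: 20% of £108,300 = £21,660
Penalty before surcharge: £21,660 + £280 = £21,940
Administrative surcharge: 10% of £21,940 = £2,194
Total penalty: £21,940 + £2,194 = £24,134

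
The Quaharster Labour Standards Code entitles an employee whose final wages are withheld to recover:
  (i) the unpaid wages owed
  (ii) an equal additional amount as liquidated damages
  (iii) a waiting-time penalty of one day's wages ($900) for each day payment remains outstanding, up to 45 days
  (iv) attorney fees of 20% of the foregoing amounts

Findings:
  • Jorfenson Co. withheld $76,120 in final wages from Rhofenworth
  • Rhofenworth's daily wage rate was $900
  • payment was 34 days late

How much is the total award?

$219,408

Liquidated damages (equal amount): $76,120
Penalty days: min(34, 45) = 34
Waiting-time penalty: 34 × $900 = $30,600
Subtotal: $76,120 + $76,120 + $30,600 = $182,840
Attorney fees: 20% of $182,840 = $36,568
Total award: $182,840 + $36,568 = $219,408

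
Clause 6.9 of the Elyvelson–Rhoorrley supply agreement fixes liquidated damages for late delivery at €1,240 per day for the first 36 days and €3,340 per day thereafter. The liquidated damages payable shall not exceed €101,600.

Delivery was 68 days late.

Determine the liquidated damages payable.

First 36 days: 36 × €1,240 = €44,640
Remaining days: (68 − 36) × €3,340 = €106,880
Accrued per-day damages: €44,640 + €106,880 = €151,520
Cap at €101,600: €151,520 exceeds the cap → €101,600

€101,600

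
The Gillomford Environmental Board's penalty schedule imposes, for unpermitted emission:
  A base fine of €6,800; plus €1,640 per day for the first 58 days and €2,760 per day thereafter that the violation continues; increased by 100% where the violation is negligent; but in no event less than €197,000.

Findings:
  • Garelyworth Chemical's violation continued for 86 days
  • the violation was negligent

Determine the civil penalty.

First 58 days: 58 × €1,640 = €95,120
Remaining days: (86 − 58) × €2,760 = €77,280
Per-day component: €95,120 + €77,280 = €172,400
Base plus per-day: €6,800 + €172,400 = €179,200
Enhancement: 100% of €179,200 = €179,200
Enhanced fine: €179,200 + €179,200 = €358,400
Minimum €197,000: €358,400 meets the minimum, no increase.

€358,400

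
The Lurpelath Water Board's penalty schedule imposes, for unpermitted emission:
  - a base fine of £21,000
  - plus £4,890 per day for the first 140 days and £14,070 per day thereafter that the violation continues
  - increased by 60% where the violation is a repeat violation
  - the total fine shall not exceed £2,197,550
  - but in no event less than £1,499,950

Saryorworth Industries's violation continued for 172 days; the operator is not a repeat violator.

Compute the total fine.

Civil penalty: £1,499,950

First 140 days: 140 × £4,890 = £684,600
Remaining days: (172 − 140) × £14,070 = £450,240
Per-day component: £684,600 + £450,240 = £1,134,840
Base plus per-day: £21,000 + £1,134,840 = £1,155,840
The operator is not a repeat violator: no 60% increase.
Cap at £2,197,550: £1,155,840 is within the cap, no reduction.
Minimum £1,499,950: £1,155,840 is below the minimum → £1,499,950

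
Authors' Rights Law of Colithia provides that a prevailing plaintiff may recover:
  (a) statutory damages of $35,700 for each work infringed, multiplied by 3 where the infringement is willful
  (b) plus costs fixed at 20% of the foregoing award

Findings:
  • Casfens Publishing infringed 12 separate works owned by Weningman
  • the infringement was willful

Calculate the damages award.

Statutory damages: 12 × $35,700 = $428,400
Trebled: 3 × $428,400 = $1,285,200
Costs: 20% of $1,285,200 = $257,040
Award plus costs: $1,285,200 + $257,040 = $1,542,240

$1,542,240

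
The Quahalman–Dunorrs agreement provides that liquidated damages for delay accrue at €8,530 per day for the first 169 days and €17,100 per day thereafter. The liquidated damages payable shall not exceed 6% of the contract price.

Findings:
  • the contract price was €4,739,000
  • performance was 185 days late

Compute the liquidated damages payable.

€284,340

First 169 days: 169 × €8,530 = €1,441,570
Remaining days: (185 − 169) × €17,100 = €273,600
Accrued per-day damages: €1,441,570 + €273,600 = €1,715,170
Cap: 6% of €4,739,000 = €284,340
Cap at €284,340: €1,715,170 exceeds the cap → €284,340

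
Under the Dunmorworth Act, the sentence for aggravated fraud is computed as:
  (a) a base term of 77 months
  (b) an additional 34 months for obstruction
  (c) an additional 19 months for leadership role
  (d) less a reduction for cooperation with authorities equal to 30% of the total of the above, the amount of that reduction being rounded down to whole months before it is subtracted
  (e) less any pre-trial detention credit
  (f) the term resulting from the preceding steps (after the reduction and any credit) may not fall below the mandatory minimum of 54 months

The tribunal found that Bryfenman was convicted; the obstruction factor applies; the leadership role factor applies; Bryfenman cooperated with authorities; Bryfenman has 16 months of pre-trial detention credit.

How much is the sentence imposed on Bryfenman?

Obstruction enhancement: +34 months
Leadership role enhancement: +19 months
Adjusted term: 77 months + 34 months + 19 months = 130 months
Cooperation with authorities reduction: 30% of 130 months = 39 months (rounded down)
After reduction: 130 − 39 = 91 months
Less pre-trial detention credit: 91 months − 16 months = 75 months
Minimum 54 months: 75 months meets the minimum, no increase.

75 months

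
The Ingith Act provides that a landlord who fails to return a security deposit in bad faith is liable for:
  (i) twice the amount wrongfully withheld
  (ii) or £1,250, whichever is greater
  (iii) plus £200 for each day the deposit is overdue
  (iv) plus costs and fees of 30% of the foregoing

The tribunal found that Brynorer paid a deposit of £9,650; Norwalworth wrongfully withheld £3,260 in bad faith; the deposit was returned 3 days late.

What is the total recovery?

Doubled: 2 × £3,260 = £6,520
Minimum £1,250: £6,520 meets the minimum, no increase.
Late-return penalty: 3 × £200 = £600
Damages plus late penalty: £6,520 + £600 = £7,120
Costs and fees: 30% of £7,120 = £2,136
Total recovery: £7,120 + £2,136 = £9,256

£9,256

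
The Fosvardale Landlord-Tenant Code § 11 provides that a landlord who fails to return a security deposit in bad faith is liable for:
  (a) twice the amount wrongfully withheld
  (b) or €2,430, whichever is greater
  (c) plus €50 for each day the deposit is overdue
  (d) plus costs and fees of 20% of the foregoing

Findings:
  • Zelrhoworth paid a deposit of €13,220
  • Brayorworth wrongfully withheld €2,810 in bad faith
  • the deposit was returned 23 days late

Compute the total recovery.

Doubled: 2 × €2,810 = €5,620
Minimum €2,430: €5,620 meets the minimum, no increase.
Late-return penalty: 23 × €50 = €1,150
Damages plus late penalty: €5,620 + €1,150 = €6,770
Costs and fees: 20% of €6,770 = €1,354
Total recovery: €6,770 + €1,354 = €8,124

€8,124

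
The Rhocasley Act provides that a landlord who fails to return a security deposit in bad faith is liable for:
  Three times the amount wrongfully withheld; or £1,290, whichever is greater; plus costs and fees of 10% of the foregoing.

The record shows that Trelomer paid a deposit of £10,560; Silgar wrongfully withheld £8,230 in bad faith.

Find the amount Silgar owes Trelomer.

Trebled: 3 × £8,230 = £24,690
Minimum £1,290: £24,690 meets the minimum, no increase.
Costs and fees: 10% of £24,690 = £2,469
Total recovery: £24,690 + £2,469 = £27,159

£27,159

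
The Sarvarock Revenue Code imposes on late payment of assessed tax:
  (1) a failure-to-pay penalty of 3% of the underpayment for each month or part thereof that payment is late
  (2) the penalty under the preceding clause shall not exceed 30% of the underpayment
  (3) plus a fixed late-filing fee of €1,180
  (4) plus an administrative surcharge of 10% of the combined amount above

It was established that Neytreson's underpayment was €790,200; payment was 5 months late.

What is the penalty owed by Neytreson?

Accrued rate: 3% × 5 = 15%, capped at 30% → 15%
Failure-to-pay penalty: 15% of €790,200 = €118,530
Penalty before surcharge: €118,530 + €1,180 = €119,710
Administrative surcharge: 10% of €119,710 = €11,971
Total penalty: €119,710 + €11,971 = €131,681

€131,681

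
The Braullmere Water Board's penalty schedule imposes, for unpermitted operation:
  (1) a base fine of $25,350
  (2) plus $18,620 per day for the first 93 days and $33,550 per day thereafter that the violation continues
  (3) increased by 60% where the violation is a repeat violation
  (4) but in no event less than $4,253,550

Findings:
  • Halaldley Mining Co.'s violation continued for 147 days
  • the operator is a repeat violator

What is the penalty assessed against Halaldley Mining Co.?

First 93 days: 93 × $18,620 = $1,731,660
Remaining days: (147 − 93) × $33,550 = $1,811,700
Per-day component: $1,731,660 + $1,811,700 = $3,543,360
Base plus per-day: $25,350 + $3,543,360 = $3,568,710
Enhancement: 60% of $3,568,710 = $2,141,226
Enhanced fine: $3,568,710 + $2,141,226 = $5,709,936
Minimum $4,253,550: $5,709,936 meets the minimum, no increase.

$5,709,936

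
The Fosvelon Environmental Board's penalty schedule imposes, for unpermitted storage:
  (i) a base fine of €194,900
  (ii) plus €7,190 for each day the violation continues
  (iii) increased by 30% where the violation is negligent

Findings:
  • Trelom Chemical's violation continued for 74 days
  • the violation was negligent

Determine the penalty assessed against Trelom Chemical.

€945,048

Per-day component: 74 × €7,190 = €532,060
Base plus per-day: €194,900 + €532,060 = €726,960
Enhancement: 30% of €726,960 = €218,088
Enhanced fine: €726,960 + €218,088 = €945,048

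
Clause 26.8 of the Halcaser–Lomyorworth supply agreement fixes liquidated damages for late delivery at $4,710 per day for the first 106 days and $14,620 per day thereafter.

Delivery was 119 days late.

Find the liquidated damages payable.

$689,320

First 106 days: 106 × $4,710 = $499,260
Remaining days: (119 − 106) × $14,620 = $190,060
Accrued per-day damages: $499,260 + $190,060 = $689,320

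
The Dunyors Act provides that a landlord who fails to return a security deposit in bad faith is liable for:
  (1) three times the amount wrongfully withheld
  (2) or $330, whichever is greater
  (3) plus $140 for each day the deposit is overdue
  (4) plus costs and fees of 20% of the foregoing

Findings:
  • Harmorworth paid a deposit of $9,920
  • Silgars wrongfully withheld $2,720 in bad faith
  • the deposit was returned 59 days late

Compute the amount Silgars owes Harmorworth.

$19,704

Trebled: 3 × $2,720 = $8,160
Minimum $330: $8,160 meets the minimum, no increase.
Late-return penalty: 59 × $140 = $8,260
Damages plus late penalty: $8,160 + $8,260 = $16,420
Costs and fees: 20% of $16,420 = $3,284
Total recovery: $16,420 + $3,284 = $19,704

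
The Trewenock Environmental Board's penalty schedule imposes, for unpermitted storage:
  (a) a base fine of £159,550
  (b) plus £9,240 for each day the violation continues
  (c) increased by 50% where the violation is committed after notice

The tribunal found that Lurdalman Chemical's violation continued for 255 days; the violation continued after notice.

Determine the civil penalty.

£3,773,625

Per-day component: 255 × £9,240 = £2,356,200
Base plus per-day: £159,550 + £2,356,200 = £2,515,750
Enhancement: 50% of £2,515,750 = £1,257,875
Enhanced fine: £2,515,750 + £1,257,875 = £3,773,625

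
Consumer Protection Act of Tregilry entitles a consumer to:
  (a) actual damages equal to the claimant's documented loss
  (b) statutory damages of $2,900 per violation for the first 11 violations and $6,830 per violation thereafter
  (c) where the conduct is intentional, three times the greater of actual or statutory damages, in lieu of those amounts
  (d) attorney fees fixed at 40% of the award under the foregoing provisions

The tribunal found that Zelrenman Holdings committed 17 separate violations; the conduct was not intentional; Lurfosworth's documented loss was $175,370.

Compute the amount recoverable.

First 11 violations: 11 × $2,900 = $31,900
Remaining violations: (17 − 11) × $6,830 = $40,980
Statutory damages: $31,900 + $40,980 = $72,880
Conduct not intentional: the in-lieu enhancement does not apply.
Actual plus statutory damages: $175,370 + $72,880 = $248,250
Attorney fees: 40% of $248,250 = $99,300
Total recovery: $248,250 + $99,300 = $347,550

Total recovery: $347,550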